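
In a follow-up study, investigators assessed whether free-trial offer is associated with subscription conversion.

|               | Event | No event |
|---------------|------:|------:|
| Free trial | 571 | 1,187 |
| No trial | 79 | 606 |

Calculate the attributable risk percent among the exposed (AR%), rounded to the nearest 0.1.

64.5

Cells: a = 571, b = 1187, c = 79, d = 606.
Risk in exposed = 571/1758 = 0.32480; risk in unexposed = 79/685 = 0.11533.
RR = 0.32480/0.11533 = 2.81631
AR% = (RR − 1)/RR × 100 = (2.81631 − 1)/2.81631 × 100 = 64.4926%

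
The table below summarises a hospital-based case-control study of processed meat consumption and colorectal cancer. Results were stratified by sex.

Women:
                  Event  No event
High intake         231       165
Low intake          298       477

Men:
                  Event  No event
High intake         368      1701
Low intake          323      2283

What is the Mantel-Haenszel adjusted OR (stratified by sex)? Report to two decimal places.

1.72

OR_MH = Σ(aᵢdᵢ/nᵢ) / Σ(bᵢcᵢ/nᵢ), where nᵢ is the stratum total.
Stratum 1 (Women): n = 1171; a·d/n = 231·477/1171 = 94.0965; b·c/n = 165·298/1171 = 41.9898
Stratum 2 (Men): n = 4675; a·d/n = 368·2283/4675 = 179.7099; b·c/n = 1701·323/4675 = 117.5236
OR_MH = (94.0965 + 179.7099) / (41.9898 + 117.5236) = 273.8064 / 159.5134 = 1.71651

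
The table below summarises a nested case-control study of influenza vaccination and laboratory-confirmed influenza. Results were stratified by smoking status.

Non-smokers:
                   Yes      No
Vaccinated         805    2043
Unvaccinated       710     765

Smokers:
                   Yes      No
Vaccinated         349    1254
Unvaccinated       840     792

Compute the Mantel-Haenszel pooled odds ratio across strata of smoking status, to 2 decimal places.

OR_MH = Σ(aᵢdᵢ/nᵢ) / Σ(bᵢcᵢ/nᵢ), where nᵢ is the stratum total.
Stratum 1 (Non-smokers): n = 4323; a·d/n = 805·765/4323 = 142.4532; b·c/n = 2043·710/4323 = 335.5378
Stratum 2 (Smokers): n = 3235; a·d/n = 349·792/3235 = 85.4430; b·c/n = 1254·840/3235 = 325.6136
OR_MH = (142.4532 + 85.4430) / (335.5378 + 325.6136) = 227.8961 / 661.1514 = 0.34470

0.34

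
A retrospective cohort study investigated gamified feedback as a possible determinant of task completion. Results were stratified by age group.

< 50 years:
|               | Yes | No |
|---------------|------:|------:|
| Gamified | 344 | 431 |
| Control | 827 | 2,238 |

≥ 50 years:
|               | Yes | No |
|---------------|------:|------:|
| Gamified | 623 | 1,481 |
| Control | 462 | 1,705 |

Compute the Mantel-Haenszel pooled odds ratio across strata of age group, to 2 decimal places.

OR_MH = Σ(aᵢdᵢ/nᵢ) / Σ(bᵢcᵢ/nᵢ), where nᵢ is the stratum total.
Stratum 1 (< 50 years): n = 3840; a·d/n = 344·2238/3840 = 200.4875; b·c/n = 431·827/3840 = 92.8221
Stratum 2 (≥ 50 years): n = 4271; a·d/n = 623·1705/4271 = 248.7041; b·c/n = 1481·462/4271 = 160.2018
OR_MH = (200.4875 + 248.7041) / (92.8221 + 160.2018) = 449.1916 / 253.0240 = 1.77529

1.78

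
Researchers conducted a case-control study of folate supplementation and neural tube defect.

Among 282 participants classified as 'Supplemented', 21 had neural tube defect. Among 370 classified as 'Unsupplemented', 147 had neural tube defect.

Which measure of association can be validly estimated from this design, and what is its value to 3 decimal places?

From the description: a = 21, b = 261, c = 147, d = 223.
This is a case-control study: participants were sampled on outcome status, so risks in the source population cannot be estimated directly — relative risk is not valid here. The odds ratio is the appropriate measure.
OR = (a·d)/(b·c) = (21 × 223) / (261 × 147) = 4683 / 38367 = 0.12206

0.122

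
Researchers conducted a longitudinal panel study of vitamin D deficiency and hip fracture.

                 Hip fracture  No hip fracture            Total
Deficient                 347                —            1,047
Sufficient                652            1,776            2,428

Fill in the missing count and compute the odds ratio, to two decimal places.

The missing cell is in the exposed row: 1047 − 347 = 700.
So a = 347, b = 700, c = 652, d = 1776.
OR = (a·d)/(b·c) = (347 × 1776) / (700 × 652) = 616272 / 456400 = 1.35029

1.35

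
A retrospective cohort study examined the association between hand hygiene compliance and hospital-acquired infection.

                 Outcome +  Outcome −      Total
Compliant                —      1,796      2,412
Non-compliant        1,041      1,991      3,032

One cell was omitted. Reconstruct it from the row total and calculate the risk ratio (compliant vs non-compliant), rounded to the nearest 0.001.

0.744

The missing cell is in the exposed row: 2412 − 1796 = 616.
So a = 616, b = 1796, c = 1041, d = 1991.
RR = [a/(a+b)] / [c/(c+d)] = (616/2412) / (1041/3032) = 0.25539/0.34334 = 0.74384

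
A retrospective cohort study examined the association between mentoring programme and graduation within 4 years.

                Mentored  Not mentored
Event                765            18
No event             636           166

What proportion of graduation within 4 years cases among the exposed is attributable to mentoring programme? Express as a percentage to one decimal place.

Reading the table with exposure as columns: a = 765 (Mentored, case), b = 636 (Mentored, non-case), c = 18 (Not mentored, case), d = 166.
Risk in exposed = 765/1401 = 0.54604; risk in unexposed = 18/184 = 0.09783.
RR = 0.54604/0.09783 = 5.58173
AR% = (RR − 1)/RR × 100 = (5.58173 − 1)/5.58173 × 100 = 82.0844%

82.1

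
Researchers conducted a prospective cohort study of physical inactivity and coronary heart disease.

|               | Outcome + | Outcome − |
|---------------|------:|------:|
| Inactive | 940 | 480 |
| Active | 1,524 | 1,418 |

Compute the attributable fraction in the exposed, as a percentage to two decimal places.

21.75

Cells: a = 940, b = 480, c = 1524, d = 1418.
Risk in exposed = 940/1420 = 0.66197; risk in unexposed = 1524/2942 = 0.51801.
RR = 0.66197/0.51801 = 1.27790
AR% = (RR − 1)/RR × 100 = (1.27790 − 1)/1.27790 × 100 = 21.7467%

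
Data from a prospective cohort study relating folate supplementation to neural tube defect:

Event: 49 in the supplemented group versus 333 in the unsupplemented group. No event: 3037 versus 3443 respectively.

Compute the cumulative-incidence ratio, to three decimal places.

0.180

From the description: a = 49, b = 3037, c = 333, d = 3443.
Risk in exposed = 49/3086 = 0.01588; risk in unexposed = 333/3776 = 0.08819.
RR = 0.01588 / 0.08819 = 0.18005
The risk is 82% lower among the exposed than among the unexposed.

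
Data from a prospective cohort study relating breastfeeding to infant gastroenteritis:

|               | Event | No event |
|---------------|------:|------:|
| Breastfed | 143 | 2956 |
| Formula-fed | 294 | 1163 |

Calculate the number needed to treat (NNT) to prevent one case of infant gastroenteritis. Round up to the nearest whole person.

7

Risk in treated group = 143/3099 = 0.04614; risk in control = 294/1457 = 0.20178.
Absolute risk reduction = 0.20178 − 0.04614 = 0.15564
NNT = 1 / ARR = 1 / 0.15564 = 6.425 → round up → 7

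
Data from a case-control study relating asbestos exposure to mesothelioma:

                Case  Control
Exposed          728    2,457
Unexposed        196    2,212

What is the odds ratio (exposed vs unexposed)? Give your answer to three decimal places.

Cells: a = 728, b = 2457, c = 196, d = 2212.
OR = (a·d)/(b·c) = (728 × 2212) / (2457 × 196) = 1610336 / 481572 = 3.34392
The odds of mesothelioma are about 3.34 times as high in the exposed group.

3.344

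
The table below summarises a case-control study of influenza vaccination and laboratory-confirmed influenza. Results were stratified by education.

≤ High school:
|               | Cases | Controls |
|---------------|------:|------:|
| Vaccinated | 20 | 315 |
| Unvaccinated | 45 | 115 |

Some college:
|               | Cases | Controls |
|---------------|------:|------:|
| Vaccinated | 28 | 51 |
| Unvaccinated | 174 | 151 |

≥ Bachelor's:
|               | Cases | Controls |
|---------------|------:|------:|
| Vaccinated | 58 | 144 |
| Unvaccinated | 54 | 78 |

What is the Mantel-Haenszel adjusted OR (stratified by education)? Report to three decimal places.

OR_MH = Σ(aᵢdᵢ/nᵢ) / Σ(bᵢcᵢ/nᵢ), where nᵢ is the stratum total.
Stratum 1 (≤ High school): n = 495; a·d/n = 20·115/495 = 4.6465; b·c/n = 315·45/495 = 28.6364
Stratum 2 (Some college): n = 404; a·d/n = 28·151/404 = 10.4653; b·c/n = 51·174/404 = 21.9653
Stratum 3 (≥ Bachelor's): n = 334; a·d/n = 58·78/334 = 13.5449; b·c/n = 144·54/334 = 23.2814
OR_MH = (4.6465 + 10.4653 + 13.5449) / (28.6364 + 21.9653 + 23.2814) = 28.6567 / 73.8831 = 0.38787

0.388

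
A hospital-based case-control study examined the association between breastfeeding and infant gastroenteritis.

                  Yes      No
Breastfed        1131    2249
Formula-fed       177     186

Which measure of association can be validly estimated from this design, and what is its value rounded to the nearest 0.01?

Cells: a = 1131, b = 2249, c = 177, d = 186.
This is a hospital-based case-control study: participants were sampled on outcome status, so risks in the source population cannot be estimated directly — relative risk is not valid here. The odds ratio is the appropriate measure.
OR = (a·d)/(b·c) = (1131 × 186) / (2249 × 177) = 210366 / 398073 = 0.52846

0.53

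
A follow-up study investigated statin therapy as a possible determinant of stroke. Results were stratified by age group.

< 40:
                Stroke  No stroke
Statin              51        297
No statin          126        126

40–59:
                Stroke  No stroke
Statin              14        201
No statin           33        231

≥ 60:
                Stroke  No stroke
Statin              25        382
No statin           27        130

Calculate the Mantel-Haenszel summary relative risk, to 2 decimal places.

0.34

RR_MH = Σ(aᵢ·n₀ᵢ/nᵢ) / Σ(cᵢ·n₁ᵢ/nᵢ), with n₁ᵢ = aᵢ+bᵢ (exposed), n₀ᵢ = cᵢ+dᵢ (unexposed), nᵢ = n₁ᵢ+n₀ᵢ.
Stratum 1 (< 40): n₁ = 348, n₀ = 252, n = 600; a·n₀/n = 51·252/600 = 21.4200; c·n₁/n = 126·348/600 = 73.0800
Stratum 2 (40–59): n₁ = 215, n₀ = 264, n = 479; a·n₀/n = 14·264/479 = 7.7161; c·n₁/n = 33·215/479 = 14.8121
Stratum 3 (≥ 60): n₁ = 407, n₀ = 157, n = 564; a·n₀/n = 25·157/564 = 6.9592; c·n₁/n = 27·407/564 = 19.4840
RR_MH = (21.4200 + 7.7161 + 6.9592) / (73.0800 + 14.8121 + 19.4840) = 36.0953 / 107.3762 = 0.33616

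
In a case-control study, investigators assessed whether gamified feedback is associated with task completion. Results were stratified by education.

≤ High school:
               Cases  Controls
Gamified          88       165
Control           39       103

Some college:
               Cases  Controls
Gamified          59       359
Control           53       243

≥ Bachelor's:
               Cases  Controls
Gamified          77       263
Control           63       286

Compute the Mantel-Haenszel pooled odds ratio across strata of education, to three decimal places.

1.119

OR_MH = Σ(aᵢdᵢ/nᵢ) / Σ(bᵢcᵢ/nᵢ), where nᵢ is the stratum total.
Stratum 1 (≤ High school): n = 395; a·d/n = 88·103/395 = 22.9468; b·c/n = 165·39/395 = 16.2911
Stratum 2 (Some college): n = 714; a·d/n = 59·243/714 = 20.0798; b·c/n = 359·53/714 = 26.6485
Stratum 3 (≥ Bachelor's): n = 689; a·d/n = 77·286/689 = 31.9623; b·c/n = 263·63/689 = 24.0479
OR_MH = (22.9468 + 20.0798 + 31.9623) / (16.2911 + 26.6485 + 24.0479) = 74.9889 / 66.9875 = 1.11945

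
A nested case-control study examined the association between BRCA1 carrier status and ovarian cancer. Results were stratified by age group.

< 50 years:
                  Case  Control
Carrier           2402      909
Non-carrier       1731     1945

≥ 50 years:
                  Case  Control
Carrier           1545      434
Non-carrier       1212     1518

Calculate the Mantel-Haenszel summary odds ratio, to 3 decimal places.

OR_MH = Σ(aᵢdᵢ/nᵢ) / Σ(bᵢcᵢ/nᵢ), where nᵢ is the stratum total.
Stratum 1 (< 50 years): n = 6987; a·d/n = 2402·1945/6987 = 668.6546; b·c/n = 909·1731/6987 = 225.2009
Stratum 2 (≥ 50 years): n = 4709; a·d/n = 1545·1518/4709 = 498.0484; b·c/n = 434·1212/4709 = 111.7027
OR_MH = (668.6546 + 498.0484) / (225.2009 + 111.7027) = 1166.7031 / 336.9036 = 3.46302

3.463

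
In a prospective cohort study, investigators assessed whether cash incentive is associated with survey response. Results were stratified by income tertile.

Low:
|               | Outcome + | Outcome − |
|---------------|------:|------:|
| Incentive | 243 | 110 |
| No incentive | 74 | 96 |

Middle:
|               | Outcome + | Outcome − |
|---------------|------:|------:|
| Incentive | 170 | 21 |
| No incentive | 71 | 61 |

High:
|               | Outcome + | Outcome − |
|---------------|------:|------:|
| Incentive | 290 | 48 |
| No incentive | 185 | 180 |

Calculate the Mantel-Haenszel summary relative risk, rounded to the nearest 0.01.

RR_MH = Σ(aᵢ·n₀ᵢ/nᵢ) / Σ(cᵢ·n₁ᵢ/nᵢ), with n₁ᵢ = aᵢ+bᵢ (exposed), n₀ᵢ = cᵢ+dᵢ (unexposed), nᵢ = n₁ᵢ+n₀ᵢ.
Stratum 1 (Low): n₁ = 353, n₀ = 170, n = 523; a·n₀/n = 243·170/523 = 78.9866; c·n₁/n = 74·353/523 = 49.9465
Stratum 2 (Middle): n₁ = 191, n₀ = 132, n = 323; a·n₀/n = 170·132/323 = 69.4737; c·n₁/n = 71·191/323 = 41.9845
Stratum 3 (High): n₁ = 338, n₀ = 365, n = 703; a·n₀/n = 290·365/703 = 150.5690; c·n₁/n = 185·338/703 = 88.9474
RR_MH = (78.9866 + 69.4737 + 150.5690) / (49.9465 + 41.9845 + 88.9474) = 299.0293 / 180.8784 = 1.65321

1.65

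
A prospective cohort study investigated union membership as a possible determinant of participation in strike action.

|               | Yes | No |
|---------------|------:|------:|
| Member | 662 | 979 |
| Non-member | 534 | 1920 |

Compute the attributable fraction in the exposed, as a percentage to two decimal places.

46.06

Cells: a = 662, b = 979, c = 534, d = 1920.
Risk in exposed = 662/1641 = 0.40341; risk in unexposed = 534/2454 = 0.21760.
RR = 0.40341/0.21760 = 1.85388
AR% = (RR − 1)/RR × 100 = (1.85388 − 1)/1.85388 × 100 = 46.0592%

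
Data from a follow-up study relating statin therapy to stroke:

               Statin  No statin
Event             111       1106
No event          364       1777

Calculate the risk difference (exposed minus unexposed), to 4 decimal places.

-0.1499

Reading the table with exposure as columns: a = 111 (Statin, case), b = 364 (Statin, non-case), c = 1106 (No statin, case), d = 1777.
Risk in exposed = 111/475 = 0.233684; risk in unexposed = 1106/2883 = 0.383628.
Risk difference = 0.233684 − 0.383628 = -0.149944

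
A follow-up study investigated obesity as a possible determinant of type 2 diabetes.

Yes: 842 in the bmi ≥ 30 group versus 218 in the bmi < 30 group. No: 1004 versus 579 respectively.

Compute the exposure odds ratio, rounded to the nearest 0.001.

From the description: a = 842, b = 1004, c = 218, d = 579.
OR = (a·d)/(b·c) = (842 × 579) / (1004 × 218) = 487518 / 218872 = 2.22741
The odds of type 2 diabetes are about 2.23 times as high in the bmi ≥ 30 group.

2.227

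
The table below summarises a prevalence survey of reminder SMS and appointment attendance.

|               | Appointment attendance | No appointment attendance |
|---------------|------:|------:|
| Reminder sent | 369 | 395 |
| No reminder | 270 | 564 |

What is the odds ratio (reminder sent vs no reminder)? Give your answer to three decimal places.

Cells: a = 369, b = 395, c = 270, d = 564.
OR = (a·d)/(b·c) = (369 × 564) / (395 × 270) = 208116 / 106650 = 1.95139
The odds of appointment attendance are about 1.95 times as high in the reminder sent group.

1.951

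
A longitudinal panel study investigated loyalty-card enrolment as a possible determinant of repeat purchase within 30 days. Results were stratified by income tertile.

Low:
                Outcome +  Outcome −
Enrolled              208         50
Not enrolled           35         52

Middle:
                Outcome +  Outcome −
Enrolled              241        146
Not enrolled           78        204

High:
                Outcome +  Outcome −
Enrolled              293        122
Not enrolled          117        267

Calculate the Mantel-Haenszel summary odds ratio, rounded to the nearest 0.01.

5.07

OR_MH = Σ(aᵢdᵢ/nᵢ) / Σ(bᵢcᵢ/nᵢ), where nᵢ is the stratum total.
Stratum 1 (Low): n = 345; a·d/n = 208·52/345 = 31.3507; b·c/n = 50·35/345 = 5.0725
Stratum 2 (Middle): n = 669; a·d/n = 241·204/669 = 73.4888; b·c/n = 146·78/669 = 17.0224
Stratum 3 (High): n = 799; a·d/n = 293·267/799 = 97.9111; b·c/n = 122·117/799 = 17.8648
OR_MH = (31.3507 + 73.4888 + 97.9111) / (5.0725 + 17.0224 + 17.8648) = 202.7507 / 39.9597 = 5.07388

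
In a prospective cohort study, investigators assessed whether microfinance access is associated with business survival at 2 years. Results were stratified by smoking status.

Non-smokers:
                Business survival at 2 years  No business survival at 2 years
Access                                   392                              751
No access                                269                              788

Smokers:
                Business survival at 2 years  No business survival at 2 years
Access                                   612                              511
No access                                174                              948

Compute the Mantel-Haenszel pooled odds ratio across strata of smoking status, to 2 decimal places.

3.03

OR_MH = Σ(aᵢdᵢ/nᵢ) / Σ(bᵢcᵢ/nᵢ), where nᵢ is the stratum total.
Stratum 1 (Non-smokers): n = 2200; a·d/n = 392·788/2200 = 140.4073; b·c/n = 751·269/2200 = 91.8268
Stratum 2 (Smokers): n = 2245; a·d/n = 612·948/2245 = 258.4303; b·c/n = 511·174/2245 = 39.6053
OR_MH = (140.4073 + 258.4303) / (91.8268 + 39.6053) = 398.8376 / 131.4322 = 3.03455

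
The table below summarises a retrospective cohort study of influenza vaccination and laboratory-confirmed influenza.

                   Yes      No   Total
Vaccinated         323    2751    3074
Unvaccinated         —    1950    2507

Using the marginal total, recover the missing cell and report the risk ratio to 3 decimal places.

The missing cell is in the unexposed row: 2507 − 1950 = 557.
So a = 323, b = 2751, c = 557, d = 1950.
RR = [a/(a+b)] / [c/(c+d)] = (323/3074) / (557/2507) = 0.10507/0.22218 = 0.47293

0.473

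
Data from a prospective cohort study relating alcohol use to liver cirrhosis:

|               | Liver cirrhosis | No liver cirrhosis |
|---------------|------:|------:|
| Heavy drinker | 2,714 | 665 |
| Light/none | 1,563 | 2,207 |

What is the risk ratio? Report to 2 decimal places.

1.94

Cells: a = 2714, b = 665, c = 1563, d = 2207.
Risk in exposed = 2714/3379 = 0.80320; risk in unexposed = 1563/3770 = 0.41459.
RR = 0.80320 / 0.41459 = 1.93733
The risk among the exposed is 1.94 times that among the unexposed.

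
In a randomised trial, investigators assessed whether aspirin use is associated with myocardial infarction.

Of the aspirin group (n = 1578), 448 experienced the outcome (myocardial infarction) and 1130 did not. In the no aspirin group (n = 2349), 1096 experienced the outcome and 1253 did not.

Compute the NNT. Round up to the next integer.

Risk in treated group = 448/1578 = 0.28390; risk in control = 1096/2349 = 0.46658.
Absolute risk reduction = 0.46658 − 0.28390 = 0.18268
NNT = 1 / ARR = 1 / 0.18268 = 5.474 → round up → 6

6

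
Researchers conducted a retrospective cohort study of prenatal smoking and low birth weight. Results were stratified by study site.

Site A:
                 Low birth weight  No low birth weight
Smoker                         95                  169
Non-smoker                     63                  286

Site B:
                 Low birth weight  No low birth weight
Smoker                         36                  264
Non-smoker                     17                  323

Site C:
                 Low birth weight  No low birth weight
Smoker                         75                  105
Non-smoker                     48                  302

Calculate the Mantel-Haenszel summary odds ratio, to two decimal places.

OR_MH = Σ(aᵢdᵢ/nᵢ) / Σ(bᵢcᵢ/nᵢ), where nᵢ is the stratum total.
Stratum 1 (Site A): n = 613; a·d/n = 95·286/613 = 44.3230; b·c/n = 169·63/613 = 17.3687
Stratum 2 (Site B): n = 640; a·d/n = 36·323/640 = 18.1687; b·c/n = 264·17/640 = 7.0125
Stratum 3 (Site C): n = 530; a·d/n = 75·302/530 = 42.7358; b·c/n = 105·48/530 = 9.5094
OR_MH = (44.3230 + 18.1687 + 42.7358) / (17.3687 + 7.0125 + 9.5094) = 105.2276 / 33.8906 = 3.10492

3.10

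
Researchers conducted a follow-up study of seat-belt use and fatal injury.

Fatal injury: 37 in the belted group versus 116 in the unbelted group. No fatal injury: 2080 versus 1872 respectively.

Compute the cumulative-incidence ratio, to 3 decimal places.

0.300

From the description: a = 37, b = 2080, c = 116, d = 1872.
Risk in exposed = 37/2117 = 0.01748; risk in unexposed = 116/1988 = 0.05835.
RR = 0.01748 / 0.05835 = 0.29953
The risk is 70% lower among the exposed than among the unexposed.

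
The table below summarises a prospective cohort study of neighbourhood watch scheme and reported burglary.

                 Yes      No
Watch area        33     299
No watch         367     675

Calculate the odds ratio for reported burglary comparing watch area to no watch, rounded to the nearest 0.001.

Cells: a = 33, b = 299, c = 367, d = 675.
OR = (a·d)/(b·c) = (33 × 675) / (299 × 367) = 22275 / 109733 = 0.20299
Exposure is associated with lower odds of reported burglary (OR = 0.20 < 1).

0.203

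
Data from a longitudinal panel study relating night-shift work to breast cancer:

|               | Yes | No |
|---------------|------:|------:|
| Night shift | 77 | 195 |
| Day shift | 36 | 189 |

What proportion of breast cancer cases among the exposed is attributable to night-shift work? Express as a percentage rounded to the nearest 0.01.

Cells: a = 77, b = 195, c = 36, d = 189.
Risk in exposed = 77/272 = 0.28309; risk in unexposed = 36/225 = 0.16000.
RR = 0.28309/0.16000 = 1.76930
AR% = (RR − 1)/RR × 100 = (1.76930 − 1)/1.76930 × 100 = 43.4805%

43.48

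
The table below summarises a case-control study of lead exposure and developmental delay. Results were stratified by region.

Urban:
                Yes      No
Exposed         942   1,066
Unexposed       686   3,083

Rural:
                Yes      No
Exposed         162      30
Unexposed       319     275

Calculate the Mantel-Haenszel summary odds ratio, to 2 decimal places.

4.03

OR_MH = Σ(aᵢdᵢ/nᵢ) / Σ(bᵢcᵢ/nᵢ), where nᵢ is the stratum total.
Stratum 1 (Urban): n = 5777; a·d/n = 942·3083/5777 = 502.7153; b·c/n = 1066·686/5777 = 126.5840
Stratum 2 (Rural): n = 786; a·d/n = 162·275/786 = 56.6794; b·c/n = 30·319/786 = 12.1756
OR_MH = (502.7153 + 56.6794) / (126.5840 + 12.1756) = 559.3946 / 138.7596 = 4.03139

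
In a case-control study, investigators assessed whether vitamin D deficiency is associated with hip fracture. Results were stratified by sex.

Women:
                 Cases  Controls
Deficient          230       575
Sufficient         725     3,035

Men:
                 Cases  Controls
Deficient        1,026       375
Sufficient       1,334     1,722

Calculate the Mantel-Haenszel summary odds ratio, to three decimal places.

OR_MH = Σ(aᵢdᵢ/nᵢ) / Σ(bᵢcᵢ/nᵢ), where nᵢ is the stratum total.
Stratum 1 (Women): n = 4565; a·d/n = 230·3035/4565 = 152.9135; b·c/n = 575·725/4565 = 91.3198
Stratum 2 (Men): n = 4457; a·d/n = 1026·1722/4457 = 396.4039; b·c/n = 375·1334/4457 = 112.2392
OR_MH = (152.9135 + 396.4039) / (91.3198 + 112.2392) = 549.3173 / 203.5590 = 2.69857

2.699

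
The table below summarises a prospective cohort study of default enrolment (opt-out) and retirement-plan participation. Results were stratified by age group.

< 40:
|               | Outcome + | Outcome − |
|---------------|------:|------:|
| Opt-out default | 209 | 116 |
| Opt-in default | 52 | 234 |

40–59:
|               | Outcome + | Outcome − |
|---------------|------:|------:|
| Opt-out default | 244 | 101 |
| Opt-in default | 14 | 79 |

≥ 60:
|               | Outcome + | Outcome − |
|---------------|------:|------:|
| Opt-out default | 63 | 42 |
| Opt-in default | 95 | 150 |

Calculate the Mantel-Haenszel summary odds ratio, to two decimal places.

6.17

OR_MH = Σ(aᵢdᵢ/nᵢ) / Σ(bᵢcᵢ/nᵢ), where nᵢ is the stratum total.
Stratum 1 (< 40): n = 611; a·d/n = 209·234/611 = 80.0426; b·c/n = 116·52/611 = 9.8723
Stratum 2 (40–59): n = 438; a·d/n = 244·79/438 = 44.0091; b·c/n = 101·14/438 = 3.2283
Stratum 3 (≥ 60): n = 350; a·d/n = 63·150/350 = 27.0000; b·c/n = 42·95/350 = 11.4000
OR_MH = (80.0426 + 44.0091 + 27.0000) / (9.8723 + 3.2283 + 11.4000) = 151.0517 / 24.5007 = 6.16521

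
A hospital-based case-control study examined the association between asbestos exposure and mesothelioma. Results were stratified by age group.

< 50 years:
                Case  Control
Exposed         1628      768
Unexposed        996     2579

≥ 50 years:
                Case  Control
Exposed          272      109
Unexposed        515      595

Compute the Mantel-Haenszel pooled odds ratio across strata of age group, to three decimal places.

4.897

OR_MH = Σ(aᵢdᵢ/nᵢ) / Σ(bᵢcᵢ/nᵢ), where nᵢ is the stratum total.
Stratum 1 (< 50 years): n = 5971; a·d/n = 1628·2579/5971 = 703.1673; b·c/n = 768·996/5971 = 128.1072
Stratum 2 (≥ 50 years): n = 1491; a·d/n = 272·595/1491 = 108.5446; b·c/n = 109·515/1491 = 37.6492
OR_MH = (703.1673 + 108.5446) / (128.1072 + 37.6492) = 811.7119 / 165.7564 = 4.89702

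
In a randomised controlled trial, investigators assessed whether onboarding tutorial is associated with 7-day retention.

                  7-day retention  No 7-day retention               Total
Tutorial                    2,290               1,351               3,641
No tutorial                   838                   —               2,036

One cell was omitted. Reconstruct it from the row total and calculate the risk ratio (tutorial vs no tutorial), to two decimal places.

The missing cell is in the unexposed row: 2036 − 838 = 1198.
So a = 2290, b = 1351, c = 838, d = 1198.
RR = [a/(a+b)] / [c/(c+d)] = (2290/3641) / (838/2036) = 0.62895/0.41159 = 1.52809

1.53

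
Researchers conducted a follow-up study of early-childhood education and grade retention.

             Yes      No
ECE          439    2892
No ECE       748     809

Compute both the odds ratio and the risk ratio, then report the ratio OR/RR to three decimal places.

0.598

Cells: a = 439, b = 2892, c = 748, d = 809.
OR = (439·809)/(2892·748) = 355151/2163216 = 0.16418
Risk in exposed = 439/3331 = 0.13179; risk in unexposed = 748/1557 = 0.48041; RR = 0.27433
OR/RR = 0.16418 / 0.27433 = 0.59846
The outcome is not rare, so the OR lies further from 1 than the RR.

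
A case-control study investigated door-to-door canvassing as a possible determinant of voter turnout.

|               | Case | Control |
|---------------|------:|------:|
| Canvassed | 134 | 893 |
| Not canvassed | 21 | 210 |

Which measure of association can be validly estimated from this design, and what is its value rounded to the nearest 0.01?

Cells: a = 134, b = 893, c = 21, d = 210.
This is a case-control study: participants were sampled on outcome status, so risks in the source population cannot be estimated directly — relative risk is not valid here. The odds ratio is the appropriate measure.
OR = (a·d)/(b·c) = (134 × 210) / (893 × 21) = 28140 / 18753 = 1.50056

1.50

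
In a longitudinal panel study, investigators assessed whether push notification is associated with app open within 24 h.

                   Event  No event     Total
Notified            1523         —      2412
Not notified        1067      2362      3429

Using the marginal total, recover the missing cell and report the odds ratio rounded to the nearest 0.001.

The missing cell is in the exposed row: 2412 − 1523 = 889.
So a = 1523, b = 889, c = 1067, d = 2362.
OR = (a·d)/(b·c) = (1523 × 2362) / (889 × 1067) = 3597326 / 948563 = 3.79240

3.792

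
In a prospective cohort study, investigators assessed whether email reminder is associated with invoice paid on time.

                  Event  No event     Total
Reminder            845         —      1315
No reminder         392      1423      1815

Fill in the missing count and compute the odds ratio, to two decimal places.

The missing cell is in the exposed row: 1315 − 845 = 470.
So a = 845, b = 470, c = 392, d = 1423.
OR = (a·d)/(b·c) = (845 × 1423) / (470 × 392) = 1202435 / 184240 = 6.52646

6.53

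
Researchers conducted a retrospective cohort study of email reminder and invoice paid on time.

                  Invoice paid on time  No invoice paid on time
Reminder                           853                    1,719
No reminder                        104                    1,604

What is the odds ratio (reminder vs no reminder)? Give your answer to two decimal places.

7.65

Cells: a = 853, b = 1719, c = 104, d = 1604.
OR = (a·d)/(b·c) = (853 × 1604) / (1719 × 104) = 1368212 / 178776 = 7.65322
The odds of invoice paid on time are about 7.65 times as high in the reminder group.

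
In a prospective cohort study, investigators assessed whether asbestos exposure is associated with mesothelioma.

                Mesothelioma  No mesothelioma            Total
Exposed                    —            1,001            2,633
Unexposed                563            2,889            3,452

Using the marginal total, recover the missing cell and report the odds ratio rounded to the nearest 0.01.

The missing cell is in the exposed row: 2633 − 1001 = 1632.
So a = 1632, b = 1001, c = 563, d = 2889.
OR = (a·d)/(b·c) = (1632 × 2889) / (1001 × 563) = 4714848 / 563563 = 8.36614

8.37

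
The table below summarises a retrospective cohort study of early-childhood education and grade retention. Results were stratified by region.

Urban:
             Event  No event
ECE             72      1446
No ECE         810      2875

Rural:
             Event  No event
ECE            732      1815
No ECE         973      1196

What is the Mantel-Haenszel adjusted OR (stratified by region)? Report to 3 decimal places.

OR_MH = Σ(aᵢdᵢ/nᵢ) / Σ(bᵢcᵢ/nᵢ), where nᵢ is the stratum total.
Stratum 1 (Urban): n = 5203; a·d/n = 72·2875/5203 = 39.7847; b·c/n = 1446·810/5203 = 225.1124
Stratum 2 (Rural): n = 4716; a·d/n = 732·1196/4716 = 185.6387; b·c/n = 1815·973/4716 = 374.4688
OR_MH = (39.7847 + 185.6387) / (225.1124 + 374.4688) = 225.4234 / 599.5813 = 0.37597

0.376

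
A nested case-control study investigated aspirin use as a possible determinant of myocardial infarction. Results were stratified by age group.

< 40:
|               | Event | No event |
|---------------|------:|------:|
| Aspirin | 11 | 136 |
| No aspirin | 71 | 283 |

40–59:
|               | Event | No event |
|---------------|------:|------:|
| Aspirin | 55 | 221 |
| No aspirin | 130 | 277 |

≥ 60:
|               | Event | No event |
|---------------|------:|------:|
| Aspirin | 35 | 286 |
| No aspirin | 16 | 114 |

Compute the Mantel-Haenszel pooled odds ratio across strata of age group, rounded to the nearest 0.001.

OR_MH = Σ(aᵢdᵢ/nᵢ) / Σ(bᵢcᵢ/nᵢ), where nᵢ is the stratum total.
Stratum 1 (< 40): n = 501; a·d/n = 11·283/501 = 6.2136; b·c/n = 136·71/501 = 19.2735
Stratum 2 (40–59): n = 683; a·d/n = 55·277/683 = 22.3060; b·c/n = 221·130/683 = 42.0644
Stratum 3 (≥ 60): n = 451; a·d/n = 35·114/451 = 8.8470; b·c/n = 286·16/451 = 10.1463
OR_MH = (6.2136 + 22.3060 + 8.8470) / (19.2735 + 42.0644 + 10.1463) = 37.3666 / 71.4842 = 0.52272

0.523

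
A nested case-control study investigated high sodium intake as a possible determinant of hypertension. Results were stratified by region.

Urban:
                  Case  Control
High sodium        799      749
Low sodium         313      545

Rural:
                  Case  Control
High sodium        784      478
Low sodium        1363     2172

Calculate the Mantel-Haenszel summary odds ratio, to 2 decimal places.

OR_MH = Σ(aᵢdᵢ/nᵢ) / Σ(bᵢcᵢ/nᵢ), where nᵢ is the stratum total.
Stratum 1 (Urban): n = 2406; a·d/n = 799·545/2406 = 180.9871; b·c/n = 749·313/2406 = 97.4385
Stratum 2 (Rural): n = 4797; a·d/n = 784·2172/4797 = 354.9819; b·c/n = 478·1363/4797 = 135.8170
OR_MH = (180.9871 + 354.9819) / (97.4385 + 135.8170) = 535.9690 / 233.2555 = 2.29778

2.30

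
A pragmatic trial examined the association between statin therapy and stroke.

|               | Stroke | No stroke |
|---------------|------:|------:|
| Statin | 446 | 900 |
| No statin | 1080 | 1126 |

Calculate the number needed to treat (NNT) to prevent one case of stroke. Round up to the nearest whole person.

Risk in treated group = 446/1346 = 0.33135; risk in control = 1080/2206 = 0.48957.
Absolute risk reduction = 0.48957 − 0.33135 = 0.15822
NNT = 1 / ARR = 1 / 0.15822 = 6.320 → round up → 7

7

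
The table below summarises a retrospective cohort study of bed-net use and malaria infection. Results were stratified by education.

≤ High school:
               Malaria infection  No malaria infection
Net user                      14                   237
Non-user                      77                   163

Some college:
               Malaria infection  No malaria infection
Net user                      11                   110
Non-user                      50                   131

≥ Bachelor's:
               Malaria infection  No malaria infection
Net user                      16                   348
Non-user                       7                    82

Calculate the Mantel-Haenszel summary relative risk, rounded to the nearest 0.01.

RR_MH = Σ(aᵢ·n₀ᵢ/nᵢ) / Σ(cᵢ·n₁ᵢ/nᵢ), with n₁ᵢ = aᵢ+bᵢ (exposed), n₀ᵢ = cᵢ+dᵢ (unexposed), nᵢ = n₁ᵢ+n₀ᵢ.
Stratum 1 (≤ High school): n₁ = 251, n₀ = 240, n = 491; a·n₀/n = 14·240/491 = 6.8432; c·n₁/n = 77·251/491 = 39.3625
Stratum 2 (Some college): n₁ = 121, n₀ = 181, n = 302; a·n₀/n = 11·181/302 = 6.5927; c·n₁/n = 50·121/302 = 20.0331
Stratum 3 (≥ Bachelor's): n₁ = 364, n₀ = 89, n = 453; a·n₀/n = 16·89/453 = 3.1435; c·n₁/n = 7·364/453 = 5.6247
RR_MH = (6.8432 + 6.5927 + 3.1435) / (39.3625 + 20.0331 + 5.6247) = 16.5794 / 65.0204 = 0.25499

0.25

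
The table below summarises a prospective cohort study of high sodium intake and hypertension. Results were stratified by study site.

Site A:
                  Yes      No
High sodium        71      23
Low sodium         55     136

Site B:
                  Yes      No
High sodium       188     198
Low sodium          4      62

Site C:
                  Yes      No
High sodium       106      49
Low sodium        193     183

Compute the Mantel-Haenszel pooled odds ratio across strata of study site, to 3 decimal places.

4.008

OR_MH = Σ(aᵢdᵢ/nᵢ) / Σ(bᵢcᵢ/nᵢ), where nᵢ is the stratum total.
Stratum 1 (Site A): n = 285; a·d/n = 71·136/285 = 33.8807; b·c/n = 23·55/285 = 4.4386
Stratum 2 (Site B): n = 452; a·d/n = 188·62/452 = 25.7876; b·c/n = 198·4/452 = 1.7522
Stratum 3 (Site C): n = 531; a·d/n = 106·183/531 = 36.5311; b·c/n = 49·193/531 = 17.8098
OR_MH = (33.8807 + 25.7876 + 36.5311) / (4.4386 + 1.7522 + 17.8098) = 96.1994 / 24.0006 = 4.00821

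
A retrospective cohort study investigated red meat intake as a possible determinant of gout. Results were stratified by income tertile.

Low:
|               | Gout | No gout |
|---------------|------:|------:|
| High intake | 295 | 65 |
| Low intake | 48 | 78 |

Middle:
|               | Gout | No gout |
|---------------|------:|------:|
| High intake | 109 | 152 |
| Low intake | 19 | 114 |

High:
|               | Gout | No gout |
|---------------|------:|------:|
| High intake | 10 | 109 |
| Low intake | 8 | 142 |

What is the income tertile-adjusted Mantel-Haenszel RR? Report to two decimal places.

RR_MH = Σ(aᵢ·n₀ᵢ/nᵢ) / Σ(cᵢ·n₁ᵢ/nᵢ), with n₁ᵢ = aᵢ+bᵢ (exposed), n₀ᵢ = cᵢ+dᵢ (unexposed), nᵢ = n₁ᵢ+n₀ᵢ.
Stratum 1 (Low): n₁ = 360, n₀ = 126, n = 486; a·n₀/n = 295·126/486 = 76.4815; c·n₁/n = 48·360/486 = 35.5556
Stratum 2 (Middle): n₁ = 261, n₀ = 133, n = 394; a·n₀/n = 109·133/394 = 36.7944; c·n₁/n = 19·261/394 = 12.5863
Stratum 3 (High): n₁ = 119, n₀ = 150, n = 269; a·n₀/n = 10·150/269 = 5.5762; c·n₁/n = 8·119/269 = 3.5390
RR_MH = (76.4815 + 36.7944 + 5.5762) / (35.5556 + 12.5863 + 3.5390) = 118.8521 / 51.6809 = 2.29973

2.30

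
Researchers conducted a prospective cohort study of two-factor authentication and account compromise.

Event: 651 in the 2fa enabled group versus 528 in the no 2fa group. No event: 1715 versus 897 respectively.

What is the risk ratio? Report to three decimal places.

From the description: a = 651, b = 1715, c = 528, d = 897.
Risk in exposed = 651/2366 = 0.27515; risk in unexposed = 528/1425 = 0.37053.
RR = 0.27515 / 0.37053 = 0.74259
The risk is 26% lower among the exposed than among the unexposed.

0.743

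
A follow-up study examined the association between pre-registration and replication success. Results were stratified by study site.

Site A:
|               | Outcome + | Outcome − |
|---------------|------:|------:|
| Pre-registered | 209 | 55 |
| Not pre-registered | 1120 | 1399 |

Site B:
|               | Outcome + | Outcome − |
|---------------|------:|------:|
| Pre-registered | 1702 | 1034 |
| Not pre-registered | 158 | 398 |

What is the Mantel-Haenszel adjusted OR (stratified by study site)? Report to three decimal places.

OR_MH = Σ(aᵢdᵢ/nᵢ) / Σ(bᵢcᵢ/nᵢ), where nᵢ is the stratum total.
Stratum 1 (Site A): n = 2783; a·d/n = 209·1399/2783 = 105.0632; b·c/n = 55·1120/2783 = 22.1344
Stratum 2 (Site B): n = 3292; a·d/n = 1702·398/3292 = 205.7704; b·c/n = 1034·158/3292 = 49.6270
OR_MH = (105.0632 + 205.7704) / (22.1344 + 49.6270) = 310.8336 / 71.7614 = 4.33149

4.331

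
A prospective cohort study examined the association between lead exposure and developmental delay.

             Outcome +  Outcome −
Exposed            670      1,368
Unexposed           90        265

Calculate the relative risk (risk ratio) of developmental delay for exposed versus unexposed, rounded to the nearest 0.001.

Cells: a = 670, b = 1368, c = 90, d = 265.
Risk in exposed = 670/2038 = 0.32875; risk in unexposed = 90/355 = 0.25352.
RR = 0.32875 / 0.25352 = 1.29675
The risk among the exposed is 1.30 times that among the unexposed.

1.297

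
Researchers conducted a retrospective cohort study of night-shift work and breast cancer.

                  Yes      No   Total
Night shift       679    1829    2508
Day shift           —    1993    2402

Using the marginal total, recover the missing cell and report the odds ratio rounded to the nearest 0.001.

1.809

The missing cell is in the unexposed row: 2402 − 1993 = 409.
So a = 679, b = 1829, c = 409, d = 1993.
OR = (a·d)/(b·c) = (679 × 1993) / (1829 × 409) = 1353247 / 748061 = 1.80901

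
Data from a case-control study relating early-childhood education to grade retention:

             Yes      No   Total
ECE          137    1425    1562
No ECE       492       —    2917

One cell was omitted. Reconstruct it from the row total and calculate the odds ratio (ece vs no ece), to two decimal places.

0.47

The missing cell is in the unexposed row: 2917 − 492 = 2425.
So a = 137, b = 1425, c = 492, d = 2425.
OR = (a·d)/(b·c) = (137 × 2425) / (1425 × 492) = 332225 / 701100 = 0.47386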